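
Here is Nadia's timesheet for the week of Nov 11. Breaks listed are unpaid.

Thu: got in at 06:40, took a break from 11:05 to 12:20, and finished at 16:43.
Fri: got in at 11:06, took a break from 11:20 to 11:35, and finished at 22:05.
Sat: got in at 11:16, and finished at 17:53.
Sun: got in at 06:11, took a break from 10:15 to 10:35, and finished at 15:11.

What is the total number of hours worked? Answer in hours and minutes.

Thu: 06:40–16:43 = 10 h 3 min; less 75 min break → 8 h 48 min
Fri: 11:06–22:05 = 10 h 59 min; less 15 min break → 10 h 44 min
Sat: 11:16–17:53 = 6 h 37 min
Sun: 06:11–15:11 = 9 h 0 min; less 20 min break → 8 h 40 min
Total: 8 h 48 min + 10 h 44 min + 6 h 37 min + 8 h 40 min = 34 h 49 min.

34 h 49 min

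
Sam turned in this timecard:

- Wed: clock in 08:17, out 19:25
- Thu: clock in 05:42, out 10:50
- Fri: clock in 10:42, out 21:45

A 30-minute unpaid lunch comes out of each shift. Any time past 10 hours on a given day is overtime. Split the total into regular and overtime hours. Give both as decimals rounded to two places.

Wed: 08:17–19:25 = 11 h 8 min; less 30 min break → 10 h 38 min
Thu: 05:42–10:50 = 5 h 8 min; less 30 min break → 4 h 38 min
Fri: 10:42–21:45 = 11 h 3 min; less 30 min break → 10 h 33 min
Wed reg 10 h 0 min / OT 0 h 38 min; Thu reg 4 h 38 min / OT 0 h 0 min; Fri reg 10 h 0 min / OT 0 h 33 min.
Totals: regular 24 h 38 min, overtime 1 h 11 min.

Regular 24.63 hours, overtime 1.18 hours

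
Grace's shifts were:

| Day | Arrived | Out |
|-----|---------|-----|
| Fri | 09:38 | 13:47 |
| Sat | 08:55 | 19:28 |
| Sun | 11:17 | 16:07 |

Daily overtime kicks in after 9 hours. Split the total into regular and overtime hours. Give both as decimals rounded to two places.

Regular 17.98 hours, overtime 1.55 hours

Fri: 09:38–13:47 = 4 h 9 min
Sat: 08:55–19:28 = 10 h 33 min
Sun: 11:17–16:07 = 4 h 50 min
Fri reg 4 h 9 min / OT 0 h 0 min; Sat reg 9 h 0 min / OT 1 h 33 min; Sun reg 4 h 50 min / OT 0 h 0 min.
Totals: regular 17 h 59 min, overtime 1 h 33 min.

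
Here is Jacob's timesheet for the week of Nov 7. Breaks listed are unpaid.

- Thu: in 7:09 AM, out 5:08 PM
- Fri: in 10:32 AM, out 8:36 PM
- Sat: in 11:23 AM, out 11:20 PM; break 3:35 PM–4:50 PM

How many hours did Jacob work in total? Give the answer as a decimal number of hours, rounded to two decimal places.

Thu: 7:09 AM–5:08 PM = 9 h 59 min
Fri: 10:32 AM–8:36 PM = 10 h 4 min
Sat: 11:23 AM–11:20 PM = 11 h 57 min; less 75 min break → 10 h 42 min
Total: 9 h 59 min + 10 h 4 min + 10 h 42 min = 30 h 45 min.

30.75 hours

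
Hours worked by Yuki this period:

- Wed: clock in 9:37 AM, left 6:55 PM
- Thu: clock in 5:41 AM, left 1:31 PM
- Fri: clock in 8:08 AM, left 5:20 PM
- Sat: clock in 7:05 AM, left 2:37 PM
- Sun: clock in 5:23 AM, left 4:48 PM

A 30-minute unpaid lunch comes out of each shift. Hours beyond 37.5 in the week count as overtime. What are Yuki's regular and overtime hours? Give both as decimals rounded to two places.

Wed: 9:37 AM–6:55 PM = 9 h 18 min; less 30 min break → 8 h 48 min
Thu: 5:41 AM–1:31 PM = 7 h 50 min; less 30 min break → 7 h 20 min
Fri: 8:08 AM–5:20 PM = 9 h 12 min; less 30 min break → 8 h 42 min
Sat: 7:05 AM–2:37 PM = 7 h 32 min; less 30 min break → 7 h 2 min
Sun: 5:23 AM–4:48 PM = 11 h 25 min; less 30 min break → 10 h 55 min
Total worked: 42 h 47 min = 42.78 h.
Threshold 37.5 h → overtime 5 h 17 min, regular 37 h 30 min.

Regular 37.50 hours, overtime 5.28 hours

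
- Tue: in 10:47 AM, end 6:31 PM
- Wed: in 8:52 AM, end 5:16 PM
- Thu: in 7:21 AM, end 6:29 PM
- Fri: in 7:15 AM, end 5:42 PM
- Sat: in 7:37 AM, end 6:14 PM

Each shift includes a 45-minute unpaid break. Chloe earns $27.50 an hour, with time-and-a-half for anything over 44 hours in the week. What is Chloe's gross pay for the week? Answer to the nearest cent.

$1234.06

Tue: 10:47 AM–6:31 PM = 7 h 44 min; less 45 min break → 6 h 59 min
Wed: 8:52 AM–5:16 PM = 8 h 24 min; less 45 min break → 7 h 39 min
Thu: 7:21 AM–6:29 PM = 11 h 8 min; less 45 min break → 10 h 23 min
Fri: 7:15 AM–5:42 PM = 10 h 27 min; less 45 min break → 9 h 42 min
Sat: 7:37 AM–6:14 PM = 10 h 37 min; less 45 min break → 9 h 52 min
Total worked: 44 h 35 min = 2675 min.
Regular 44 h 0 min = 2640 min at $27.50/h; overtime 0 h 35 min = 35 min at $41.25/h.
Pay = (2640 × $27.50 + 35 × $41.25) ÷ 60 = $1234.06.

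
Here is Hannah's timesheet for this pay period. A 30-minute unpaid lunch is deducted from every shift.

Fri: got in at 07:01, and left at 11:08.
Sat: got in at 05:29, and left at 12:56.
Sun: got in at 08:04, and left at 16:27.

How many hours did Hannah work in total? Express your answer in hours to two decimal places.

18.45 hours

Fri: 07:01–11:08 = 4 h 7 min; less 30 min break → 3 h 37 min
Sat: 05:29–12:56 = 7 h 27 min; less 30 min break → 6 h 57 min
Sun: 08:04–16:27 = 8 h 23 min; less 30 min break → 7 h 53 min
Total: 3 h 37 min + 6 h 57 min + 7 h 53 min = 18 h 27 min.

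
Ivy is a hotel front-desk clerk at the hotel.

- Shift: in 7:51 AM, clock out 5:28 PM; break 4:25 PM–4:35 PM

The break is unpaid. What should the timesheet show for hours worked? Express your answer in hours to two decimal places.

9.45 hours

Shift: 7:51 AM–5:28 PM = 9 h 37 min; less 10 min break → 9 h 27 min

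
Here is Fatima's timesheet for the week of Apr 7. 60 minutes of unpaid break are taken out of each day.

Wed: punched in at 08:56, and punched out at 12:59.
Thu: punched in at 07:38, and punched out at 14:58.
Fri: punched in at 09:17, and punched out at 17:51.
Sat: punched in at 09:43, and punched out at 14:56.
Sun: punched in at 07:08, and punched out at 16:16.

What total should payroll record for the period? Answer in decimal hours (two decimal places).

29.30 hours

Wed: 08:56–12:59 = 4 h 3 min; less 60 min break → 3 h 3 min
Thu: 07:38–14:58 = 7 h 20 min; less 60 min break → 6 h 20 min
Fri: 09:17–17:51 = 8 h 34 min; less 60 min break → 7 h 34 min
Sat: 09:43–14:56 = 5 h 13 min; less 60 min break → 4 h 13 min
Sun: 07:08–16:16 = 9 h 8 min; less 60 min break → 8 h 8 min
Total: 3 h 3 min + 6 h 20 min + 7 h 34 min + 4 h 13 min + 8 h 8 min = 29 h 18 min.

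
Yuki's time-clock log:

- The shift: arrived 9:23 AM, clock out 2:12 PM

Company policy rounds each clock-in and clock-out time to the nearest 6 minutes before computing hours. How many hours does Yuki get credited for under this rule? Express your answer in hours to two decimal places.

4.80 hours

The shift: in 9:23 AM→9:24 AM, out 2:12 PM→2:12 PM; 4 h 48 min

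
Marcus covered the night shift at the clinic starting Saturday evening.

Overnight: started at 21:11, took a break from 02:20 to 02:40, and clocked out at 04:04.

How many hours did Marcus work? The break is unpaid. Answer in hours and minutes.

6 h 33 min

Overnight: 21:11 → midnight = 2 h 49 min; midnight → 04:04 = 4 h 4 min; span 6 h 53 min; less 20 min break → 6 h 33 min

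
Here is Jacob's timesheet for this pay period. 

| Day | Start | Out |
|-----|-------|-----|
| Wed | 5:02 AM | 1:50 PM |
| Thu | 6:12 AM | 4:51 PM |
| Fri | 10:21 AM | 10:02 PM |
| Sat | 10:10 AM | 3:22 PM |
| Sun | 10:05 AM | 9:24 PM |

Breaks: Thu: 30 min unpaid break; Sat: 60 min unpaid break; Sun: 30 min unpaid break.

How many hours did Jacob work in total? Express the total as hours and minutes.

Wed: 5:02 AM–1:50 PM = 8 h 48 min
Thu: 6:12 AM–4:51 PM = 10 h 39 min; less 30 min break → 10 h 9 min
Fri: 10:21 AM–10:02 PM = 11 h 41 min
Sat: 10:10 AM–3:22 PM = 5 h 12 min; less 60 min break → 4 h 12 min
Sun: 10:05 AM–9:24 PM = 11 h 19 min; less 30 min break → 10 h 49 min
Total: 8 h 48 min + 10 h 9 min + 11 h 41 min + 4 h 12 min + 10 h 49 min = 45 h 39 min.

45 h 39 min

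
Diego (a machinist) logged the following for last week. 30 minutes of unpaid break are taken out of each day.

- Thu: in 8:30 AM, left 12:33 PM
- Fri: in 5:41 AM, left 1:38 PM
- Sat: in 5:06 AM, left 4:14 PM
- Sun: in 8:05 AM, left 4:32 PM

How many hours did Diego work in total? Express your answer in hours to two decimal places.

Thu: 8:30 AM–12:33 PM = 4 h 3 min; less 30 min break → 3 h 33 min
Fri: 5:41 AM–1:38 PM = 7 h 57 min; less 30 min break → 7 h 27 min
Sat: 5:06 AM–4:14 PM = 11 h 8 min; less 30 min break → 10 h 38 min
Sun: 8:05 AM–4:32 PM = 8 h 27 min; less 30 min break → 7 h 57 min
Total: 3 h 33 min + 7 h 27 min + 10 h 38 min + 7 h 57 min = 29 h 35 min.

29.58 hours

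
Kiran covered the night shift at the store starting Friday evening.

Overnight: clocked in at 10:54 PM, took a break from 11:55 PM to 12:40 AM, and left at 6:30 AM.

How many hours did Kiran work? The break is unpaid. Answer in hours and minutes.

Overnight: 10:54 PM → midnight = 1 h 6 min; midnight → 6:30 AM = 6 h 30 min; span 7 h 36 min; less 45 min break → 6 h 51 min

6 h 51 min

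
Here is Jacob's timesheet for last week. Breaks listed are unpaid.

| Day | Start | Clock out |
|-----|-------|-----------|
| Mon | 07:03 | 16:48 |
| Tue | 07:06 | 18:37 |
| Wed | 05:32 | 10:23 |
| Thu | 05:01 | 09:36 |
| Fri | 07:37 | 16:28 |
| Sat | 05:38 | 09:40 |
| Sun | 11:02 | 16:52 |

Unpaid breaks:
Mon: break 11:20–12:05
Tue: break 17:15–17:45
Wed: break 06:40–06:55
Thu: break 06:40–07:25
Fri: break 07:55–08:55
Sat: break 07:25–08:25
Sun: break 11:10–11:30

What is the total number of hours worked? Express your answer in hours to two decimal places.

Mon: 07:03–16:48 = 9 h 45 min; less 45 min break → 9 h 0 min
Tue: 07:06–18:37 = 11 h 31 min; less 30 min break → 11 h 1 min
Wed: 05:32–10:23 = 4 h 51 min; less 15 min break → 4 h 36 min
Thu: 05:01–09:36 = 4 h 35 min; less 45 min break → 3 h 50 min
Fri: 07:37–16:28 = 8 h 51 min; less 60 min break → 7 h 51 min
Sat: 05:38–09:40 = 4 h 2 min; less 60 min break → 3 h 2 min
Sun: 11:02–16:52 = 5 h 50 min; less 20 min break → 5 h 30 min
Total: 9 h 0 min + 11 h 1 min + 4 h 36 min + 3 h 50 min + 7 h 51 min + 3 h 2 min + 5 h 30 min = 44 h 50 min.

44.83 hours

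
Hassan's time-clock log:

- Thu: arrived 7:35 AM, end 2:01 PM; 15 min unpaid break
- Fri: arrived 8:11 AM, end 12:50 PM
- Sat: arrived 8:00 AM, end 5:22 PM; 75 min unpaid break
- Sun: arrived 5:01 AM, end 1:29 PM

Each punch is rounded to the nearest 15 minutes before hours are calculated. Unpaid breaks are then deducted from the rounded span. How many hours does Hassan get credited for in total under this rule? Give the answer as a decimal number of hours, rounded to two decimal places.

Thu: in 7:35 AM→7:30 AM, out 2:01 PM→2:00 PM; 6 h 30 min − 15 min = 6 h 15 min
Fri: in 8:11 AM→8:15 AM, out 12:50 PM→12:45 PM; 4 h 30 min
Sat: in 8:00 AM→8:00 AM, out 5:22 PM→5:15 PM; 9 h 15 min − 75 min = 8 h 0 min
Sun: in 5:01 AM→5:00 AM, out 1:29 PM→1:30 PM; 8 h 30 min
Total credited: 27 h 15 min.

27.25 hours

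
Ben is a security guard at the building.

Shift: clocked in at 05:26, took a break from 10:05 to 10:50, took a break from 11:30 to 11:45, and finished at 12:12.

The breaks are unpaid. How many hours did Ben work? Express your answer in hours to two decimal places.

Shift: 05:26–12:12 = 6 h 46 min; less 60 min break → 5 h 46 min

5.77 hours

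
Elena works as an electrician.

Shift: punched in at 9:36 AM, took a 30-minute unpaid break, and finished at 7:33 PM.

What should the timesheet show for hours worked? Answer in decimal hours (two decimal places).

9.45 hours

Shift: 9:36 AM–7:33 PM = 9 h 57 min; less 30 min break → 9 h 27 min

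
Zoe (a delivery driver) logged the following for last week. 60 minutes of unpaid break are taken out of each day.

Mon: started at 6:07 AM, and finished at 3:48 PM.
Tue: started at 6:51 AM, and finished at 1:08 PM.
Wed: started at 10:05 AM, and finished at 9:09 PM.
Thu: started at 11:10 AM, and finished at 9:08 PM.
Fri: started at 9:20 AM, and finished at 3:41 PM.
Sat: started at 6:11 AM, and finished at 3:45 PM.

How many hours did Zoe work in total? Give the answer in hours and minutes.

Mon: 6:07 AM–3:48 PM = 9 h 41 min; less 60 min break → 8 h 41 min
Tue: 6:51 AM–1:08 PM = 6 h 17 min; less 60 min break → 5 h 17 min
Wed: 10:05 AM–9:09 PM = 11 h 4 min; less 60 min break → 10 h 4 min
Thu: 11:10 AM–9:08 PM = 9 h 58 min; less 60 min break → 8 h 58 min
Fri: 9:20 AM–3:41 PM = 6 h 21 min; less 60 min break → 5 h 21 min
Sat: 6:11 AM–3:45 PM = 9 h 34 min; less 60 min break → 8 h 34 min
Total: 8 h 41 min + 5 h 17 min + 10 h 4 min + 8 h 58 min + 5 h 21 min + 8 h 34 min = 46 h 55 min.

46 h 55 min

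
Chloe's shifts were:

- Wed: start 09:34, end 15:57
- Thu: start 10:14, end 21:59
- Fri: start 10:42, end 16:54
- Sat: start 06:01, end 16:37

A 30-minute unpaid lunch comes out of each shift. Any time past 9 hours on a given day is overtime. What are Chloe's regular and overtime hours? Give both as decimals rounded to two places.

Wed: 09:34–15:57 = 6 h 23 min; less 30 min break → 5 h 53 min
Thu: 10:14–21:59 = 11 h 45 min; less 30 min break → 11 h 15 min
Fri: 10:42–16:54 = 6 h 12 min; less 30 min break → 5 h 42 min
Sat: 06:01–16:37 = 10 h 36 min; less 30 min break → 10 h 6 min
Wed reg 5 h 53 min / OT 0 h 0 min; Thu reg 9 h 0 min / OT 2 h 15 min; Fri reg 5 h 42 min / OT 0 h 0 min; Sat reg 9 h 0 min / OT 1 h 6 min.
Totals: regular 29 h 35 min, overtime 3 h 21 min.

Regular 29.58 hours, overtime 3.35 hours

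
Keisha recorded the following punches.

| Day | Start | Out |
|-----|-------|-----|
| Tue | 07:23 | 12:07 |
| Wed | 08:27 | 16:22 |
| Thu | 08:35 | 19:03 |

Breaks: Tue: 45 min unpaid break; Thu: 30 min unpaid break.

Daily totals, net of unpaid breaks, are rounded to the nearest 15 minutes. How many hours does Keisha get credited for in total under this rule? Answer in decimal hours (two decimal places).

Tue: 07:23–12:07 = 4 h 44 min − 45 min = 3 h 59 min → rounds to 4 h 0 min
Wed: 08:27–16:22 = 7 h 55 min → rounds to 8 h 0 min
Thu: 08:35–19:03 = 10 h 28 min − 30 min = 9 h 58 min → rounds to 10 h 0 min
Total credited: 22 h 0 min.

22.00 hours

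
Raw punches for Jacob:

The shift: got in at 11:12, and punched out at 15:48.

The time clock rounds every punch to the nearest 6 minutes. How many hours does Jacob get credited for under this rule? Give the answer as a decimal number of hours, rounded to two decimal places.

The shift: in 11:12→11:12, out 15:48→15:48; 4 h 36 min

4.60 hours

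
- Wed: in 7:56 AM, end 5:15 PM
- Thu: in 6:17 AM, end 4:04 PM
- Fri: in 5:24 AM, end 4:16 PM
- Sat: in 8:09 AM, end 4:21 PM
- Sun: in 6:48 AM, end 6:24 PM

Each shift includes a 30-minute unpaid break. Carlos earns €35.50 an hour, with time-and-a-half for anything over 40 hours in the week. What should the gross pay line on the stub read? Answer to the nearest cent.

€1806.95

Wed: 7:56 AM–5:15 PM = 9 h 19 min; less 30 min break → 8 h 49 min
Thu: 6:17 AM–4:04 PM = 9 h 47 min; less 30 min break → 9 h 17 min
Fri: 5:24 AM–4:16 PM = 10 h 52 min; less 30 min break → 10 h 22 min
Sat: 8:09 AM–4:21 PM = 8 h 12 min; less 30 min break → 7 h 42 min
Sun: 6:48 AM–6:24 PM = 11 h 36 min; less 30 min break → 11 h 6 min
Total worked: 47 h 16 min = 2836 min.
Regular 40 h 0 min = 2400 min at €35.50/h; overtime 7 h 16 min = 436 min at €53.25/h.
Pay = (2400 × €35.50 + 436 × €53.25) ÷ 60 = €1806.95.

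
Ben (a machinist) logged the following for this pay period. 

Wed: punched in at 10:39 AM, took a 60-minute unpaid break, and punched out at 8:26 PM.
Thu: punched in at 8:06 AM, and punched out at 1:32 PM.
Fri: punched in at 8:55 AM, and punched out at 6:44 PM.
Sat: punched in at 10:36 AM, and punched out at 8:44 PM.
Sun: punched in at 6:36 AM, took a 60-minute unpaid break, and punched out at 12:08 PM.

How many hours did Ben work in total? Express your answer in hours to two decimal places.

38.70 hours

Wed: 10:39 AM–8:26 PM = 9 h 47 min; less 60 min break → 8 h 47 min
Thu: 8:06 AM–1:32 PM = 5 h 26 min
Fri: 8:55 AM–6:44 PM = 9 h 49 min
Sat: 10:36 AM–8:44 PM = 10 h 8 min
Sun: 6:36 AM–12:08 PM = 5 h 32 min; less 60 min break → 4 h 32 min
Total: 8 h 47 min + 5 h 26 min + 9 h 49 min + 10 h 8 min + 4 h 32 min = 38 h 42 min.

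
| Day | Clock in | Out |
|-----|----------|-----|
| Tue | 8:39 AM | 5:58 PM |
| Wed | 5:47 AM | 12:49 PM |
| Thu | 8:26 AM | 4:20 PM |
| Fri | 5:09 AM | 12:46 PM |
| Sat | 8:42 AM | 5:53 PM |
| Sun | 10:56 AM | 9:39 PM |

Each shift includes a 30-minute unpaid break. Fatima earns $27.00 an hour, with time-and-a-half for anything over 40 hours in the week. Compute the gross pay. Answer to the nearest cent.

$1435.05

Tue: 8:39 AM–5:58 PM = 9 h 19 min; less 30 min break → 8 h 49 min
Wed: 5:47 AM–12:49 PM = 7 h 2 min; less 30 min break → 6 h 32 min
Thu: 8:26 AM–4:20 PM = 7 h 54 min; less 30 min break → 7 h 24 min
Fri: 5:09 AM–12:46 PM = 7 h 37 min; less 30 min break → 7 h 7 min
Sat: 8:42 AM–5:53 PM = 9 h 11 min; less 30 min break → 8 h 41 min
Sun: 10:56 AM–9:39 PM = 10 h 43 min; less 30 min break → 10 h 13 min
Total worked: 48 h 46 min = 2926 min.
Regular 40 h 0 min = 2400 min at $27.00/h; overtime 8 h 46 min = 526 min at $40.50/h.
Pay = (2400 × $27.00 + 526 × $40.50) ÷ 60 = $1435.05.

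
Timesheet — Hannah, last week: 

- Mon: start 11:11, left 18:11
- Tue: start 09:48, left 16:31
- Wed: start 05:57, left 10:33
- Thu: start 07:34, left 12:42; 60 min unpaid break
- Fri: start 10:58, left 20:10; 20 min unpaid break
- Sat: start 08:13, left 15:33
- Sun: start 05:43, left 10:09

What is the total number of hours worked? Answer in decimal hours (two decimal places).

Mon: 11:11–18:11 = 7 h 0 min
Tue: 09:48–16:31 = 6 h 43 min
Wed: 05:57–10:33 = 4 h 36 min
Thu: 07:34–12:42 = 5 h 8 min; less 60 min break → 4 h 8 min
Fri: 10:58–20:10 = 9 h 12 min; less 20 min break → 8 h 52 min
Sat: 08:13–15:33 = 7 h 20 min
Sun: 05:43–10:09 = 4 h 26 min
Total: 7 h 0 min + 6 h 43 min + 4 h 36 min + 4 h 8 min + 8 h 52 min + 7 h 20 min + 4 h 26 min = 43 h 5 min.

43.08 hours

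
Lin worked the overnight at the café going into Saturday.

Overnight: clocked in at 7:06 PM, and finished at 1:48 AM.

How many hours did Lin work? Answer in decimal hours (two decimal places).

6.70 hours

Overnight: 7:06 PM → midnight = 4 h 54 min; midnight → 1:48 AM = 1 h 48 min; span 6 h 42 min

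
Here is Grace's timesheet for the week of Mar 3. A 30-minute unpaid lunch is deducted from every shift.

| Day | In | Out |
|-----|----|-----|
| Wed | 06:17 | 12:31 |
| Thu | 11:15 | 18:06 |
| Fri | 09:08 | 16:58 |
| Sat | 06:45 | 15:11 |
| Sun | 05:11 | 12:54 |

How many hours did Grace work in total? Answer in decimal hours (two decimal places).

Wed: 06:17–12:31 = 6 h 14 min; less 30 min break → 5 h 44 min
Thu: 11:15–18:06 = 6 h 51 min; less 30 min break → 6 h 21 min
Fri: 09:08–16:58 = 7 h 50 min; less 30 min break → 7 h 20 min
Sat: 06:45–15:11 = 8 h 26 min; less 30 min break → 7 h 56 min
Sun: 05:11–12:54 = 7 h 43 min; less 30 min break → 7 h 13 min
Total: 5 h 44 min + 6 h 21 min + 7 h 20 min + 7 h 56 min + 7 h 13 min = 34 h 34 min.

34.57 hours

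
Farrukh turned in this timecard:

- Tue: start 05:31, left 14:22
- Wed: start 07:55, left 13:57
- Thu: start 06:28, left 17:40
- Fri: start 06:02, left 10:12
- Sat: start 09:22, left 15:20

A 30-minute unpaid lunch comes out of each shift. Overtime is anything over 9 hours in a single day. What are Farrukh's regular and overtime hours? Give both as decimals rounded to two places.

Regular 32.02 hours, overtime 1.70 hours

Tue: 05:31–14:22 = 8 h 51 min; less 30 min break → 8 h 21 min
Wed: 07:55–13:57 = 6 h 2 min; less 30 min break → 5 h 32 min
Thu: 06:28–17:40 = 11 h 12 min; less 30 min break → 10 h 42 min
Fri: 06:02–10:12 = 4 h 10 min; less 30 min break → 3 h 40 min
Sat: 09:22–15:20 = 5 h 58 min; less 30 min break → 5 h 28 min
Tue reg 8 h 21 min / OT 0 h 0 min; Wed reg 5 h 32 min / OT 0 h 0 min; Thu reg 9 h 0 min / OT 1 h 42 min; Fri reg 3 h 40 min / OT 0 h 0 min; Sat reg 5 h 28 min / OT 0 h 0 min.
Totals: regular 32 h 1 min, overtime 1 h 42 min.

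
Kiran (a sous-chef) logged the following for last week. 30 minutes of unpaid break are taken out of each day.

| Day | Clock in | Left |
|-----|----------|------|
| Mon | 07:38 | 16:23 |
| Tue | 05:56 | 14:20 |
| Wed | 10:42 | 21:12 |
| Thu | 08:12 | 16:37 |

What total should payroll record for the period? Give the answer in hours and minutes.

34 h 4 min

Mon: 07:38–16:23 = 8 h 45 min; less 30 min break → 8 h 15 min
Tue: 05:56–14:20 = 8 h 24 min; less 30 min break → 7 h 54 min
Wed: 10:42–21:12 = 10 h 30 min; less 30 min break → 10 h 0 min
Thu: 08:12–16:37 = 8 h 25 min; less 30 min break → 7 h 55 min
Total: 8 h 15 min + 7 h 54 min + 10 h 0 min + 7 h 55 min = 34 h 4 min.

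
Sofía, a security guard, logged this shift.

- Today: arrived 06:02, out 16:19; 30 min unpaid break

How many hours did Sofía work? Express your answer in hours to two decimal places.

9.78 hours

Today: 06:02–16:19 = 10 h 17 min; less 30 min break → 9 h 47 min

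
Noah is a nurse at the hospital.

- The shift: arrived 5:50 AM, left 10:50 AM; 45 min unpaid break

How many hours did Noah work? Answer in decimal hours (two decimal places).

4.25 hours

The shift: 5:50 AM–10:50 AM = 5 h 0 min; less 45 min break → 4 h 15 min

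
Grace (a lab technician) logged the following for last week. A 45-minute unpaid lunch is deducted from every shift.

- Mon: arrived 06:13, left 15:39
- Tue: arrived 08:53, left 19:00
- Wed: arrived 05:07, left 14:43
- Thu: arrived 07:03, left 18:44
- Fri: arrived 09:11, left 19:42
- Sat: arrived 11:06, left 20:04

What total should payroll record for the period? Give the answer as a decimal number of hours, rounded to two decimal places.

55.82 hours

Mon: 06:13–15:39 = 9 h 26 min; less 45 min break → 8 h 41 min
Tue: 08:53–19:00 = 10 h 7 min; less 45 min break → 9 h 22 min
Wed: 05:07–14:43 = 9 h 36 min; less 45 min break → 8 h 51 min
Thu: 07:03–18:44 = 11 h 41 min; less 45 min break → 10 h 56 min
Fri: 09:11–19:42 = 10 h 31 min; less 45 min break → 9 h 46 min
Sat: 11:06–20:04 = 8 h 58 min; less 45 min break → 8 h 13 min
Total: 8 h 41 min + 9 h 22 min + 8 h 51 min + 10 h 56 min + 9 h 46 min + 8 h 13 min = 55 h 49 min.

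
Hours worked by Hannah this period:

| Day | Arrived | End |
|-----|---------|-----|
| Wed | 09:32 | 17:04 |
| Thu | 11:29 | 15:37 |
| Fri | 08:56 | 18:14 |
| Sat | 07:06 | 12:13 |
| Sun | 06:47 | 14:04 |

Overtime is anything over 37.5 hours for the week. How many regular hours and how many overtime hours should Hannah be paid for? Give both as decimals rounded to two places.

Regular 33.37 hours, overtime 0.00 hours

Wed: 09:32–17:04 = 7 h 32 min
Thu: 11:29–15:37 = 4 h 8 min
Fri: 08:56–18:14 = 9 h 18 min
Sat: 07:06–12:13 = 5 h 7 min
Sun: 06:47–14:04 = 7 h 17 min
Total worked: 33 h 22 min = 33.37 h.
Threshold 37.5 h → overtime 0 h 0 min, regular 33 h 22 min.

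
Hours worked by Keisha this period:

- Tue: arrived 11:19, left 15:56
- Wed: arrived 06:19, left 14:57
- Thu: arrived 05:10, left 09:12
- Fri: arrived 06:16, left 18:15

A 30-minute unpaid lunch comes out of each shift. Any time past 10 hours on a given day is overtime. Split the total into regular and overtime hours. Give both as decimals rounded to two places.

Regular 25.78 hours, overtime 1.48 hours

Tue: 11:19–15:56 = 4 h 37 min; less 30 min break → 4 h 7 min
Wed: 06:19–14:57 = 8 h 38 min; less 30 min break → 8 h 8 min
Thu: 05:10–09:12 = 4 h 2 min; less 30 min break → 3 h 32 min
Fri: 06:16–18:15 = 11 h 59 min; less 30 min break → 11 h 29 min
Tue reg 4 h 7 min / OT 0 h 0 min; Wed reg 8 h 8 min / OT 0 h 0 min; Thu reg 3 h 32 min / OT 0 h 0 min; Fri reg 10 h 0 min / OT 1 h 29 min.
Totals: regular 25 h 47 min, overtime 1 h 29 min.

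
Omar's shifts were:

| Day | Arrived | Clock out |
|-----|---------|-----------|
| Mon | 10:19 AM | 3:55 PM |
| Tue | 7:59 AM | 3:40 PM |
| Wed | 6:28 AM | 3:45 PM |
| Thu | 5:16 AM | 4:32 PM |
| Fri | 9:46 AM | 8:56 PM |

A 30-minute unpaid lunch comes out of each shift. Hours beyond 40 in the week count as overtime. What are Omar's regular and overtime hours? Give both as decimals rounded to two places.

Regular 40.00 hours, overtime 2.50 hours

Mon: 10:19 AM–3:55 PM = 5 h 36 min; less 30 min break → 5 h 6 min
Tue: 7:59 AM–3:40 PM = 7 h 41 min; less 30 min break → 7 h 11 min
Wed: 6:28 AM–3:45 PM = 9 h 17 min; less 30 min break → 8 h 47 min
Thu: 5:16 AM–4:32 PM = 11 h 16 min; less 30 min break → 10 h 46 min
Fri: 9:46 AM–8:56 PM = 11 h 10 min; less 30 min break → 10 h 40 min
Total worked: 42 h 30 min = 42.50 h.
Threshold 40 h → overtime 2 h 30 min, regular 40 h 0 min.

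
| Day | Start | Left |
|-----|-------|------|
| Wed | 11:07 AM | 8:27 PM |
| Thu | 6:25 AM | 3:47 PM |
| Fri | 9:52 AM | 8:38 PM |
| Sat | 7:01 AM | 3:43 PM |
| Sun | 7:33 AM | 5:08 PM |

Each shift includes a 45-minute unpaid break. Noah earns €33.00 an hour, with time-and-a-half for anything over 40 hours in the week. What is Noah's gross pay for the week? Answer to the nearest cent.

€1518.00

Wed: 11:07 AM–8:27 PM = 9 h 20 min; less 45 min break → 8 h 35 min
Thu: 6:25 AM–3:47 PM = 9 h 22 min; less 45 min break → 8 h 37 min
Fri: 9:52 AM–8:38 PM = 10 h 46 min; less 45 min break → 10 h 1 min
Sat: 7:01 AM–3:43 PM = 8 h 42 min; less 45 min break → 7 h 57 min
Sun: 7:33 AM–5:08 PM = 9 h 35 min; less 45 min break → 8 h 50 min
Total worked: 44 h 0 min = 2640 min.
Regular 40 h 0 min = 2400 min at €33.00/h; overtime 4 h 0 min = 240 min at €49.50/h.
Pay = (2400 × €33.00 + 240 × €49.50) ÷ 60 = €1518.00.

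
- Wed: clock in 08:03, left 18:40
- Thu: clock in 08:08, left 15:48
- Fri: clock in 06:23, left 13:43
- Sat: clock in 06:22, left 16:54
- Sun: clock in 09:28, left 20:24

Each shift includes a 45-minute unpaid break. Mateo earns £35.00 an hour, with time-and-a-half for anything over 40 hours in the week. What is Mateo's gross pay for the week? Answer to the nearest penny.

Wed: 08:03–18:40 = 10 h 37 min; less 45 min break → 9 h 52 min
Thu: 08:08–15:48 = 7 h 40 min; less 45 min break → 6 h 55 min
Fri: 06:23–13:43 = 7 h 20 min; less 45 min break → 6 h 35 min
Sat: 06:22–16:54 = 10 h 32 min; less 45 min break → 9 h 47 min
Sun: 09:28–20:24 = 10 h 56 min; less 45 min break → 10 h 11 min
Total worked: 43 h 20 min = 2600 min.
Regular 40 h 0 min = 2400 min at £35.00/h; overtime 3 h 20 min = 200 min at £52.50/h.
Pay = (2400 × £35.00 + 200 × £52.50) ÷ 60 = £1575.00.

£1575.00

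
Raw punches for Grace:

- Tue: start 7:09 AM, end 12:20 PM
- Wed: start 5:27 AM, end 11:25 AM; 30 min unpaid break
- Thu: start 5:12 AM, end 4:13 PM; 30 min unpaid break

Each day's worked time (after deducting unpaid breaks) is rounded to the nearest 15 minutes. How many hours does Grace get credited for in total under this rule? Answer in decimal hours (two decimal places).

Tue: 7:09 AM–12:20 PM = 5 h 11 min → rounds to 5 h 15 min
Wed: 5:27 AM–11:25 AM = 5 h 58 min − 30 min = 5 h 28 min → rounds to 5 h 30 min
Thu: 5:12 AM–4:13 PM = 11 h 1 min − 30 min = 10 h 31 min → rounds to 10 h 30 min
Total credited: 21 h 15 min.

21.25 hours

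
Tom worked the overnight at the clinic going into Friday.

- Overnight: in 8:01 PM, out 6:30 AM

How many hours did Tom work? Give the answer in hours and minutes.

10 h 29 min

Overnight: 8:01 PM → midnight = 3 h 59 min; midnight → 6:30 AM = 6 h 30 min; span 10 h 29 min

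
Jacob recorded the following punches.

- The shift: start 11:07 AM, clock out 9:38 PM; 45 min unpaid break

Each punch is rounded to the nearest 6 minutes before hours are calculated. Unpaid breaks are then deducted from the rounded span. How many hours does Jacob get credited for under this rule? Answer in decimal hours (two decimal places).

9.75 hours

The shift: in 11:07 AM→11:06 AM, out 9:38 PM→9:36 PM; 10 h 30 min − 45 min = 9 h 45 min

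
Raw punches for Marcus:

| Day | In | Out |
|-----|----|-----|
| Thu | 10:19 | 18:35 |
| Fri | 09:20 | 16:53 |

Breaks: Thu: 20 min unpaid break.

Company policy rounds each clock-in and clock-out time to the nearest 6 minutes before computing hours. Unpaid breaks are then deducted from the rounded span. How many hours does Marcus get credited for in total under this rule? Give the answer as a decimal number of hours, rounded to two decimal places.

15.57 hours

Thu: in 10:19→10:18, out 18:35→18:36; 8 h 18 min − 20 min = 7 h 58 min
Fri: in 09:20→09:18, out 16:53→16:54; 7 h 36 min
Total credited: 15 h 34 min.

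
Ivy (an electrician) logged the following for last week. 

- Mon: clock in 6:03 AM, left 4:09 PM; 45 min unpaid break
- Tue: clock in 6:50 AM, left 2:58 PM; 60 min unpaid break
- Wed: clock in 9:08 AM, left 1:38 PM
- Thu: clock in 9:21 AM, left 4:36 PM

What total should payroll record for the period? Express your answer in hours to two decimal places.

28.23 hours

Mon: 6:03 AM–4:09 PM = 10 h 6 min; less 45 min break → 9 h 21 min
Tue: 6:50 AM–2:58 PM = 8 h 8 min; less 60 min break → 7 h 8 min
Wed: 9:08 AM–1:38 PM = 4 h 30 min
Thu: 9:21 AM–4:36 PM = 7 h 15 min
Total: 9 h 21 min + 7 h 8 min + 4 h 30 min + 7 h 15 min = 28 h 14 min.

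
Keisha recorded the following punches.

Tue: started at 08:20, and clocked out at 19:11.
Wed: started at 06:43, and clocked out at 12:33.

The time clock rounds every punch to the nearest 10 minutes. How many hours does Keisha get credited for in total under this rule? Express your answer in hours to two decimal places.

16.67 hours

Tue: in 08:20→08:20, out 19:11→19:10; 10 h 50 min
Wed: in 06:43→06:40, out 12:33→12:30; 5 h 50 min
Total credited: 16 h 40 min.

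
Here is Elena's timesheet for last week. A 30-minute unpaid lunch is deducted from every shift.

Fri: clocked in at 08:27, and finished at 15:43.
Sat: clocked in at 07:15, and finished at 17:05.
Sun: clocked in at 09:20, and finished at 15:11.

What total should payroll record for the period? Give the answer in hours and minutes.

Fri: 08:27–15:43 = 7 h 16 min; less 30 min break → 6 h 46 min
Sat: 07:15–17:05 = 9 h 50 min; less 30 min break → 9 h 20 min
Sun: 09:20–15:11 = 5 h 51 min; less 30 min break → 5 h 21 min
Total: 6 h 46 min + 9 h 20 min + 5 h 21 min = 21 h 27 min.

21 h 27 min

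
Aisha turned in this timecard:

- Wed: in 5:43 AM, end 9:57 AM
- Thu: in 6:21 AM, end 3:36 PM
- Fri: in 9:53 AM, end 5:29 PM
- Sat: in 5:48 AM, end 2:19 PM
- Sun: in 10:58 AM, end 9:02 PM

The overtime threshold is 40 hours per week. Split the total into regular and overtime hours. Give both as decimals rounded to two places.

Wed: 5:43 AM–9:57 AM = 4 h 14 min
Thu: 6:21 AM–3:36 PM = 9 h 15 min
Fri: 9:53 AM–5:29 PM = 7 h 36 min
Sat: 5:48 AM–2:19 PM = 8 h 31 min
Sun: 10:58 AM–9:02 PM = 10 h 4 min
Total worked: 39 h 40 min = 39.67 h.
Threshold 40 h → overtime 0 h 0 min, regular 39 h 40 min.

Regular 39.67 hours, overtime 0.00 hours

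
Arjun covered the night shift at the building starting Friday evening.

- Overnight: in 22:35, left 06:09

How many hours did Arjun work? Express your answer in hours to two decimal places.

7.57 hours

Overnight: 22:35 → midnight = 1 h 25 min; midnight → 06:09 = 6 h 9 min; span 7 h 34 min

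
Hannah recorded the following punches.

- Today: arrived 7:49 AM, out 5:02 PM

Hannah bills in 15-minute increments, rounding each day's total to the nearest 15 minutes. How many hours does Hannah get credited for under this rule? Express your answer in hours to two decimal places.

Today: 7:49 AM–5:02 PM = 9 h 13 min → rounds to 9 h 15 min

9.25 hours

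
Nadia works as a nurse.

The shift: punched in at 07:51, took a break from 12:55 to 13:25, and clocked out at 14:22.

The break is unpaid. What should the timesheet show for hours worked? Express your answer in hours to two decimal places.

The shift: 07:51–14:22 = 6 h 31 min; less 30 min break → 6 h 1 min

6.02 hours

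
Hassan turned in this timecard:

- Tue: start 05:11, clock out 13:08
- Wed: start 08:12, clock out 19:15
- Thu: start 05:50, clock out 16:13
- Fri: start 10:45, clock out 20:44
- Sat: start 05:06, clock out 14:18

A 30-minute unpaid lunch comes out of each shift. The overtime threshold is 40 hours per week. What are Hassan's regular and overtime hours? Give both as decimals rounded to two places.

Regular 40.00 hours, overtime 6.07 hours

Tue: 05:11–13:08 = 7 h 57 min; less 30 min break → 7 h 27 min
Wed: 08:12–19:15 = 11 h 3 min; less 30 min break → 10 h 33 min
Thu: 05:50–16:13 = 10 h 23 min; less 30 min break → 9 h 53 min
Fri: 10:45–20:44 = 9 h 59 min; less 30 min break → 9 h 29 min
Sat: 05:06–14:18 = 9 h 12 min; less 30 min break → 8 h 42 min
Total worked: 46 h 4 min = 46.07 h.
Threshold 40 h → overtime 6 h 4 min, regular 40 h 0 min.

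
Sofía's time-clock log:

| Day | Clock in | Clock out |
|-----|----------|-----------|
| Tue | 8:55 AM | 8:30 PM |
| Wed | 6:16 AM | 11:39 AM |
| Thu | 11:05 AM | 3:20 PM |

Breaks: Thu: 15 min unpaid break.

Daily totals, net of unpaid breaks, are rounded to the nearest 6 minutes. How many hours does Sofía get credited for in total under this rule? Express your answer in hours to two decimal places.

21.00 hours

Tue: 8:55 AM–8:30 PM = 11 h 35 min → rounds to 11 h 36 min
Wed: 6:16 AM–11:39 AM = 5 h 23 min → rounds to 5 h 24 min
Thu: 11:05 AM–3:20 PM = 4 h 15 min − 15 min = 4 h 0 min → rounds to 4 h 0 min
Total credited: 21 h 0 min.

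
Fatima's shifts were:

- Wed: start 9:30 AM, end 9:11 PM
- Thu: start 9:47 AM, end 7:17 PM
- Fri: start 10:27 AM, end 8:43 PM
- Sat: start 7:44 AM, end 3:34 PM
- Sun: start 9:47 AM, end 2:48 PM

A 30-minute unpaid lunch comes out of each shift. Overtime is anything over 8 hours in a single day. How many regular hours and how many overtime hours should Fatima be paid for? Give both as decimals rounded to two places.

Regular 35.85 hours, overtime 5.95 hours

Wed: 9:30 AM–9:11 PM = 11 h 41 min; less 30 min break → 11 h 11 min
Thu: 9:47 AM–7:17 PM = 9 h 30 min; less 30 min break → 9 h 0 min
Fri: 10:27 AM–8:43 PM = 10 h 16 min; less 30 min break → 9 h 46 min
Sat: 7:44 AM–3:34 PM = 7 h 50 min; less 30 min break → 7 h 20 min
Sun: 9:47 AM–2:48 PM = 5 h 1 min; less 30 min break → 4 h 31 min
Wed reg 8 h 0 min / OT 3 h 11 min; Thu reg 8 h 0 min / OT 1 h 0 min; Fri reg 8 h 0 min / OT 1 h 46 min; Sat reg 7 h 20 min / OT 0 h 0 min; Sun reg 4 h 31 min / OT 0 h 0 min.
Totals: regular 35 h 51 min, overtime 5 h 57 min.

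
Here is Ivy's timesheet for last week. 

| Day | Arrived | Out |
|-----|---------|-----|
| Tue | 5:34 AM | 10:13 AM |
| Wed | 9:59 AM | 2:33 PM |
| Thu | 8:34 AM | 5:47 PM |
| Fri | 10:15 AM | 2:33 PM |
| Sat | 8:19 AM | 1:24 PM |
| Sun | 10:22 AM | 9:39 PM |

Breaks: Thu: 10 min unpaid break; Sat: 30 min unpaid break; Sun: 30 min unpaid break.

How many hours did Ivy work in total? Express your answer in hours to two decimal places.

Tue: 5:34 AM–10:13 AM = 4 h 39 min
Wed: 9:59 AM–2:33 PM = 4 h 34 min
Thu: 8:34 AM–5:47 PM = 9 h 13 min; less 10 min break → 9 h 3 min
Fri: 10:15 AM–2:33 PM = 4 h 18 min
Sat: 8:19 AM–1:24 PM = 5 h 5 min; less 30 min break → 4 h 35 min
Sun: 10:22 AM–9:39 PM = 11 h 17 min; less 30 min break → 10 h 47 min
Total: 4 h 39 min + 4 h 34 min + 9 h 3 min + 4 h 18 min + 4 h 35 min + 10 h 47 min = 37 h 56 min.

37.93 hours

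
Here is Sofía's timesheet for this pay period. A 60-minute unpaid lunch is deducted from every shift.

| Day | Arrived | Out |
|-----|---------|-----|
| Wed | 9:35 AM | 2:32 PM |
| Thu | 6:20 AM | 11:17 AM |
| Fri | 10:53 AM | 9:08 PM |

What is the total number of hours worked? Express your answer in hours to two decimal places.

Wed: 9:35 AM–2:32 PM = 4 h 57 min; less 60 min break → 3 h 57 min
Thu: 6:20 AM–11:17 AM = 4 h 57 min; less 60 min break → 3 h 57 min
Fri: 10:53 AM–9:08 PM = 10 h 15 min; less 60 min break → 9 h 15 min
Total: 3 h 57 min + 3 h 57 min + 9 h 15 min = 17 h 9 min.

17.15 hours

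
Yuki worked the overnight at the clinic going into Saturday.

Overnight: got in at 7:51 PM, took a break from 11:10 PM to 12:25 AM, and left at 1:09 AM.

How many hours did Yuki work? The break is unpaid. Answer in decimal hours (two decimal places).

Overnight: 7:51 PM → midnight = 4 h 9 min; midnight → 1:09 AM = 1 h 9 min; span 5 h 18 min; less 75 min break → 4 h 3 min

4.05 hours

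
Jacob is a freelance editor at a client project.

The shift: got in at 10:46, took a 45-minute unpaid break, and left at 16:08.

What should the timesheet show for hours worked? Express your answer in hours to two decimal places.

The shift: 10:46–16:08 = 5 h 22 min; less 45 min break → 4 h 37 min

4.62 hours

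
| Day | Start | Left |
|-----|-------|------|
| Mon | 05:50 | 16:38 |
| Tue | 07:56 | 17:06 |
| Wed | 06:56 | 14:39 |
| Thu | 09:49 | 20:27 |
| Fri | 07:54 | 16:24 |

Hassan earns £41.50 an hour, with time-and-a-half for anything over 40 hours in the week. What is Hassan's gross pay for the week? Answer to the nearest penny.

£2084.34

Mon: 05:50–16:38 = 10 h 48 min
Tue: 07:56–17:06 = 9 h 10 min
Wed: 06:56–14:39 = 7 h 43 min
Thu: 09:49–20:27 = 10 h 38 min
Fri: 07:54–16:24 = 8 h 30 min
Total worked: 46 h 49 min = 2809 min.
Regular 40 h 0 min = 2400 min at £41.50/h; overtime 6 h 49 min = 409 min at £62.25/h.
Pay = (2400 × £41.50 + 409 × £62.25) ÷ 60 = £2084.34.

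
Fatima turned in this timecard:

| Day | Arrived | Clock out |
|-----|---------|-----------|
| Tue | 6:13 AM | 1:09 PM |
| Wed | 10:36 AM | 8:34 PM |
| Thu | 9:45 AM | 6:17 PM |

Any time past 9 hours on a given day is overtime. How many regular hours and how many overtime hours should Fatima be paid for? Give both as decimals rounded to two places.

Regular 24.47 hours, overtime 0.97 hours

Tue: 6:13 AM–1:09 PM = 6 h 56 min
Wed: 10:36 AM–8:34 PM = 9 h 58 min
Thu: 9:45 AM–6:17 PM = 8 h 32 min
Tue reg 6 h 56 min / OT 0 h 0 min; Wed reg 9 h 0 min / OT 0 h 58 min; Thu reg 8 h 32 min / OT 0 h 0 min.
Totals: regular 24 h 28 min, overtime 0 h 58 min.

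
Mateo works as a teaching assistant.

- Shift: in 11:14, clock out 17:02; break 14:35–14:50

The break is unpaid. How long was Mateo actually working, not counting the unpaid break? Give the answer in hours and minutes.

5 h 33 min

Shift: 11:14–17:02 = 5 h 48 min; less 15 min break → 5 h 33 min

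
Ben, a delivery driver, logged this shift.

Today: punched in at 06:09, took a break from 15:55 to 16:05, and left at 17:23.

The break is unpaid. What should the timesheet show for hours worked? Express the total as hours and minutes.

11 h 4 min

Today: 06:09–17:23 = 11 h 14 min; less 10 min break → 11 h 4 min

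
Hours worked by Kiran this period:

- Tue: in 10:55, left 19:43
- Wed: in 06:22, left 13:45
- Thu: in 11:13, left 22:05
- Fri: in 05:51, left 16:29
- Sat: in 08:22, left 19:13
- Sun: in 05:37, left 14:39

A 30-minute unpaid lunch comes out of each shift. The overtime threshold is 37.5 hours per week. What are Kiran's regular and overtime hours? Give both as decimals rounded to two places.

Regular 37.50 hours, overtime 17.07 hours

Tue: 10:55–19:43 = 8 h 48 min; less 30 min break → 8 h 18 min
Wed: 06:22–13:45 = 7 h 23 min; less 30 min break → 6 h 53 min
Thu: 11:13–22:05 = 10 h 52 min; less 30 min break → 10 h 22 min
Fri: 05:51–16:29 = 10 h 38 min; less 30 min break → 10 h 8 min
Sat: 08:22–19:13 = 10 h 51 min; less 30 min break → 10 h 21 min
Sun: 05:37–14:39 = 9 h 2 min; less 30 min break → 8 h 32 min
Total worked: 54 h 34 min = 54.57 h.
Threshold 37.5 h → overtime 17 h 4 min, regular 37 h 30 min.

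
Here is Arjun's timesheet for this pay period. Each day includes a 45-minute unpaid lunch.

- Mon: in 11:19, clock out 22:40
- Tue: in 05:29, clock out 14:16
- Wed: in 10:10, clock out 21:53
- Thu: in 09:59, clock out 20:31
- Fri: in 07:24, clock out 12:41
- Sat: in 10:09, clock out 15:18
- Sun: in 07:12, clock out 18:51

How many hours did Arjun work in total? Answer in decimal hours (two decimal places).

59.22 hours

Mon: 11:19–22:40 = 11 h 21 min; less 45 min break → 10 h 36 min
Tue: 05:29–14:16 = 8 h 47 min; less 45 min break → 8 h 2 min
Wed: 10:10–21:53 = 11 h 43 min; less 45 min break → 10 h 58 min
Thu: 09:59–20:31 = 10 h 32 min; less 45 min break → 9 h 47 min
Fri: 07:24–12:41 = 5 h 17 min; less 45 min break → 4 h 32 min
Sat: 10:09–15:18 = 5 h 9 min; less 45 min break → 4 h 24 min
Sun: 07:12–18:51 = 11 h 39 min; less 45 min break → 10 h 54 min
Total: 10 h 36 min + 8 h 2 min + 10 h 58 min + 9 h 47 min + 4 h 32 min + 4 h 24 min + 10 h 54 min = 59 h 13 min.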